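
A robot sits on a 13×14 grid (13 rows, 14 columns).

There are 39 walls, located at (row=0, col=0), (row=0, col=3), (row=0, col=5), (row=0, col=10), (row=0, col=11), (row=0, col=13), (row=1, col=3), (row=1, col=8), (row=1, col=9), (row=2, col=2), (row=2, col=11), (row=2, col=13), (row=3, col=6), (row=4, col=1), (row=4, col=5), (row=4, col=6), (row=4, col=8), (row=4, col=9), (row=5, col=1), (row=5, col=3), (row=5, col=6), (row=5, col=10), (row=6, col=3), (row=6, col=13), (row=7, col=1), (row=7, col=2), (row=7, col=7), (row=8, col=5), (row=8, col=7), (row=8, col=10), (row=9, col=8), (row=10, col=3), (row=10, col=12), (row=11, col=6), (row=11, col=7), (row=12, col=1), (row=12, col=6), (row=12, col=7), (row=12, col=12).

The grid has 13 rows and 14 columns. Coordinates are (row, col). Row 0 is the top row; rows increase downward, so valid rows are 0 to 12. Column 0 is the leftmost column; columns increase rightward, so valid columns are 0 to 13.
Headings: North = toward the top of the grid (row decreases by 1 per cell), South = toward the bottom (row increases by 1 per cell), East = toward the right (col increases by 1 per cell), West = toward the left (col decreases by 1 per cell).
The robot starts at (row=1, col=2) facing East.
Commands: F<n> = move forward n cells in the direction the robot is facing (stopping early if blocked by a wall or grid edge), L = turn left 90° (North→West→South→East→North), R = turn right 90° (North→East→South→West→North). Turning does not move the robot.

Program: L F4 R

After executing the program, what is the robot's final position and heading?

Answer: Final position: (row=0, col=2), facing East

Derivation:
Start: (row=1, col=2), facing East
  L: turn left, now facing North
  F4: move forward 1/4 (blocked), now at (row=0, col=2)
  R: turn right, now facing East
Final: (row=0, col=2), facing East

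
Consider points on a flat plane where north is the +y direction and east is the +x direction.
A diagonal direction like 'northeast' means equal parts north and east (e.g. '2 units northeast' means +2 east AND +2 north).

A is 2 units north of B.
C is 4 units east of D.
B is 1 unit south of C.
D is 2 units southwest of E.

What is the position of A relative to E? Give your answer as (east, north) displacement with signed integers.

Place E at the origin (east=0, north=0).
  D is 2 units southwest of E: delta (east=-2, north=-2); D at (east=-2, north=-2).
  C is 4 units east of D: delta (east=+4, north=+0); C at (east=2, north=-2).
  B is 1 unit south of C: delta (east=+0, north=-1); B at (east=2, north=-3).
  A is 2 units north of B: delta (east=+0, north=+2); A at (east=2, north=-1).
Therefore A relative to E: (east=2, north=-1).

Answer: A is at (east=2, north=-1) relative to E.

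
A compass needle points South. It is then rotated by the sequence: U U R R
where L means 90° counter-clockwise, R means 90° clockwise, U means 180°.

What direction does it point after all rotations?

Start: South
  U (U-turn (180°)) -> North
  U (U-turn (180°)) -> South
  R (right (90° clockwise)) -> West
  R (right (90° clockwise)) -> North
Final: North

Answer: Final heading: North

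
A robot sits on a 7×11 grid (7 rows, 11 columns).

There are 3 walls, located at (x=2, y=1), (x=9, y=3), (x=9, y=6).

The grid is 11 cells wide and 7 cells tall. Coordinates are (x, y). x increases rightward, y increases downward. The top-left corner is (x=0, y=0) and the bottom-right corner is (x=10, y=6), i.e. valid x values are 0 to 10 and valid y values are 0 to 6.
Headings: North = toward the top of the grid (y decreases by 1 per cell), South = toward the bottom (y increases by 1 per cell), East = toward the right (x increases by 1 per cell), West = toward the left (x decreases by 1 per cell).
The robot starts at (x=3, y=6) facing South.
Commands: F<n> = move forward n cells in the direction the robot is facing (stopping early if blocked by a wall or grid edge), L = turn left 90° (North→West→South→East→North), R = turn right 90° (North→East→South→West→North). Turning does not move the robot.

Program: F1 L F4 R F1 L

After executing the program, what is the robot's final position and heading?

Start: (x=3, y=6), facing South
  F1: move forward 0/1 (blocked), now at (x=3, y=6)
  L: turn left, now facing East
  F4: move forward 4, now at (x=7, y=6)
  R: turn right, now facing South
  F1: move forward 0/1 (blocked), now at (x=7, y=6)
  L: turn left, now facing East
Final: (x=7, y=6), facing East

Answer: Final position: (x=7, y=6), facing East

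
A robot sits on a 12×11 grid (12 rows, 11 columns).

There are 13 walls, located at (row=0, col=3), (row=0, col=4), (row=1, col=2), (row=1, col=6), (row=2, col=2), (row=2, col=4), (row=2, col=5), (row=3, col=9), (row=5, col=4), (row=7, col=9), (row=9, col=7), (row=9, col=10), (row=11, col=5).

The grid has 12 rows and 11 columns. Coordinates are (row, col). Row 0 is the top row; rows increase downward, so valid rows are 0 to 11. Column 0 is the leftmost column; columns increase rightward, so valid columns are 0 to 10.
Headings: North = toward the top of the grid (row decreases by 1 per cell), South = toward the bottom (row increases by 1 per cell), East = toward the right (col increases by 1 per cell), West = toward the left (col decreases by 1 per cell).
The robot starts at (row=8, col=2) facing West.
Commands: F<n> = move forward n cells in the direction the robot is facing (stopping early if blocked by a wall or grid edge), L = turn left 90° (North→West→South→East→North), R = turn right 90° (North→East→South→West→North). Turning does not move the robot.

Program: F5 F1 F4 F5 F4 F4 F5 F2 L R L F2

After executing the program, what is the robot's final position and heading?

Start: (row=8, col=2), facing West
  F5: move forward 2/5 (blocked), now at (row=8, col=0)
  F1: move forward 0/1 (blocked), now at (row=8, col=0)
  F4: move forward 0/4 (blocked), now at (row=8, col=0)
  F5: move forward 0/5 (blocked), now at (row=8, col=0)
  F4: move forward 0/4 (blocked), now at (row=8, col=0)
  F4: move forward 0/4 (blocked), now at (row=8, col=0)
  F5: move forward 0/5 (blocked), now at (row=8, col=0)
  F2: move forward 0/2 (blocked), now at (row=8, col=0)
  L: turn left, now facing South
  R: turn right, now facing West
  L: turn left, now facing South
  F2: move forward 2, now at (row=10, col=0)
Final: (row=10, col=0), facing South

Answer: Final position: (row=10, col=0), facing South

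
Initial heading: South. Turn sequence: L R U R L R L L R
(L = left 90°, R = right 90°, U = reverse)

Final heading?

Answer: Final heading: North

Derivation:
Start: South
  L (left (90° counter-clockwise)) -> East
  R (right (90° clockwise)) -> South
  U (U-turn (180°)) -> North
  R (right (90° clockwise)) -> East
  L (left (90° counter-clockwise)) -> North
  R (right (90° clockwise)) -> East
  L (left (90° counter-clockwise)) -> North
  L (left (90° counter-clockwise)) -> West
  R (right (90° clockwise)) -> North
Final: North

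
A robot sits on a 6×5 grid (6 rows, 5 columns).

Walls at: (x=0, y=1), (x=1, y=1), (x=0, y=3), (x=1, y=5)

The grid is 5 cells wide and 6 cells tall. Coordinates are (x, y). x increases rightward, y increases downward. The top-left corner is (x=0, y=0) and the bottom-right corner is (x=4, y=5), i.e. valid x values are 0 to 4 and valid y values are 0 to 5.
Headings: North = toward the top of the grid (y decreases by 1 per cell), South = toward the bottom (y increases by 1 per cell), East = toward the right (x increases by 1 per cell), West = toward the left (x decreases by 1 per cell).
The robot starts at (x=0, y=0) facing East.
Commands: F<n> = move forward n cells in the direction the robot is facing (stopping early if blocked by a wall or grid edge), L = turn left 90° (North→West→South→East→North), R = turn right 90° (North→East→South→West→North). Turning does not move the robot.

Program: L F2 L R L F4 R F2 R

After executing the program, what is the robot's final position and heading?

Answer: Final position: (x=0, y=0), facing East

Derivation:
Start: (x=0, y=0), facing East
  L: turn left, now facing North
  F2: move forward 0/2 (blocked), now at (x=0, y=0)
  L: turn left, now facing West
  R: turn right, now facing North
  L: turn left, now facing West
  F4: move forward 0/4 (blocked), now at (x=0, y=0)
  R: turn right, now facing North
  F2: move forward 0/2 (blocked), now at (x=0, y=0)
  R: turn right, now facing East
Final: (x=0, y=0), facing East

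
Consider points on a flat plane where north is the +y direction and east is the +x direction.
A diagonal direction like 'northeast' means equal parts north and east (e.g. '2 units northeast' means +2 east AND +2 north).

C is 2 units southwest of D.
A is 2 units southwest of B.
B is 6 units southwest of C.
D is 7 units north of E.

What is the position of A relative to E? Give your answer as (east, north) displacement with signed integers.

Place E at the origin (east=0, north=0).
  D is 7 units north of E: delta (east=+0, north=+7); D at (east=0, north=7).
  C is 2 units southwest of D: delta (east=-2, north=-2); C at (east=-2, north=5).
  B is 6 units southwest of C: delta (east=-6, north=-6); B at (east=-8, north=-1).
  A is 2 units southwest of B: delta (east=-2, north=-2); A at (east=-10, north=-3).
Therefore A relative to E: (east=-10, north=-3).

Answer: A is at (east=-10, north=-3) relative to E.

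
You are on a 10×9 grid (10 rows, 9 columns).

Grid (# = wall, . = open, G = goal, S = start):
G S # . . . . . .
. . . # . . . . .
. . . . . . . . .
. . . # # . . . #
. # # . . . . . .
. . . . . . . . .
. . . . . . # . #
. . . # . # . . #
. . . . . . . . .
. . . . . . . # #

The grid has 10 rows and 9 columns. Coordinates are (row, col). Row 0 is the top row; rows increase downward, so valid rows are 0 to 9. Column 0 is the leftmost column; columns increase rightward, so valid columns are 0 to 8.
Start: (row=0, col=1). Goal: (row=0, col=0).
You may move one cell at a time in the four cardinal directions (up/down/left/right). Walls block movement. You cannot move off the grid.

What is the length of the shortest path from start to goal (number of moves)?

BFS from (row=0, col=1) until reaching (row=0, col=0):
  Distance 0: (row=0, col=1)
  Distance 1: (row=0, col=0), (row=1, col=1)  <- goal reached here
One shortest path (1 moves): (row=0, col=1) -> (row=0, col=0)

Answer: Shortest path length: 1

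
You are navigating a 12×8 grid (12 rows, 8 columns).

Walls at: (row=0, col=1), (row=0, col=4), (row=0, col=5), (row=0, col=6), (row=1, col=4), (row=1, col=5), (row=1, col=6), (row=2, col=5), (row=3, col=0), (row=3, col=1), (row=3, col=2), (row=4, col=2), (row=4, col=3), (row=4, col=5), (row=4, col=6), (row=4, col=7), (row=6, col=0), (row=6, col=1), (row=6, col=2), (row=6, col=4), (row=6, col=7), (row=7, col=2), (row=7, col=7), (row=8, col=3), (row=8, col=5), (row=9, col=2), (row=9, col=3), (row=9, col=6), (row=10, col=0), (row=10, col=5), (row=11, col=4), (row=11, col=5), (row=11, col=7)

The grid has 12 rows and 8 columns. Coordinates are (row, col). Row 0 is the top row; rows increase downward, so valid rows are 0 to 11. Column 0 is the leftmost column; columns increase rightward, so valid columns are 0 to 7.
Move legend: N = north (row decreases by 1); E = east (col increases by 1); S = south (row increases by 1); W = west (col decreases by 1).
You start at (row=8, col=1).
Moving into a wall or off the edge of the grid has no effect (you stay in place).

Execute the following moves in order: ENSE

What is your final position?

Start: (row=8, col=1)
  E (east): (row=8, col=1) -> (row=8, col=2)
  N (north): blocked, stay at (row=8, col=2)
  S (south): blocked, stay at (row=8, col=2)
  E (east): blocked, stay at (row=8, col=2)
Final: (row=8, col=2)

Answer: Final position: (row=8, col=2)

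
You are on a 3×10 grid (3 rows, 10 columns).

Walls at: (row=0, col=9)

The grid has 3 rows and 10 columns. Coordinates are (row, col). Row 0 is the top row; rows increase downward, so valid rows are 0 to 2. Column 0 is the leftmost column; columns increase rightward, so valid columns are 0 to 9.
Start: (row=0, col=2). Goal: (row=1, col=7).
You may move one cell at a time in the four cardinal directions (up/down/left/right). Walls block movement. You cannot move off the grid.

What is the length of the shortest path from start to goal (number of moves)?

Answer: Shortest path length: 6

Derivation:
BFS from (row=0, col=2) until reaching (row=1, col=7):
  Distance 0: (row=0, col=2)
  Distance 1: (row=0, col=1), (row=0, col=3), (row=1, col=2)
  Distance 2: (row=0, col=0), (row=0, col=4), (row=1, col=1), (row=1, col=3), (row=2, col=2)
  Distance 3: (row=0, col=5), (row=1, col=0), (row=1, col=4), (row=2, col=1), (row=2, col=3)
  Distance 4: (row=0, col=6), (row=1, col=5), (row=2, col=0), (row=2, col=4)
  Distance 5: (row=0, col=7), (row=1, col=6), (row=2, col=5)
  Distance 6: (row=0, col=8), (row=1, col=7), (row=2, col=6)  <- goal reached here
One shortest path (6 moves): (row=0, col=2) -> (row=0, col=3) -> (row=0, col=4) -> (row=0, col=5) -> (row=0, col=6) -> (row=0, col=7) -> (row=1, col=7)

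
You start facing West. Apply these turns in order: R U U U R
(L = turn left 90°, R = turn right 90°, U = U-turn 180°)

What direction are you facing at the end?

Answer: Final heading: West

Derivation:
Start: West
  R (right (90° clockwise)) -> North
  U (U-turn (180°)) -> South
  U (U-turn (180°)) -> North
  U (U-turn (180°)) -> South
  R (right (90° clockwise)) -> West
Final: West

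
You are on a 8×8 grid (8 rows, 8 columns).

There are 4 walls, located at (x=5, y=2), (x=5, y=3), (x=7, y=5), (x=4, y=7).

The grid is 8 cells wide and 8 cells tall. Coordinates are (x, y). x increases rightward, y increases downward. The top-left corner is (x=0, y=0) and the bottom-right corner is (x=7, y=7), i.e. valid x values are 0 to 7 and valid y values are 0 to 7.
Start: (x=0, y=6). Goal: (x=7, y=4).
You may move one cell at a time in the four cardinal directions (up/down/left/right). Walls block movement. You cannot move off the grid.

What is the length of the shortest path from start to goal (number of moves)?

Answer: Shortest path length: 9

Derivation:
BFS from (x=0, y=6) until reaching (x=7, y=4):
  Distance 0: (x=0, y=6)
  Distance 1: (x=0, y=5), (x=1, y=6), (x=0, y=7)
  Distance 2: (x=0, y=4), (x=1, y=5), (x=2, y=6), (x=1, y=7)
  Distance 3: (x=0, y=3), (x=1, y=4), (x=2, y=5), (x=3, y=6), (x=2, y=7)
  Distance 4: (x=0, y=2), (x=1, y=3), (x=2, y=4), (x=3, y=5), (x=4, y=6), (x=3, y=7)
  Distance 5: (x=0, y=1), (x=1, y=2), (x=2, y=3), (x=3, y=4), (x=4, y=5), (x=5, y=6)
  Distance 6: (x=0, y=0), (x=1, y=1), (x=2, y=2), (x=3, y=3), (x=4, y=4), (x=5, y=5), (x=6, y=6), (x=5, y=7)
  Distance 7: (x=1, y=0), (x=2, y=1), (x=3, y=2), (x=4, y=3), (x=5, y=4), (x=6, y=5), (x=7, y=6), (x=6, y=7)
  Distance 8: (x=2, y=0), (x=3, y=1), (x=4, y=2), (x=6, y=4), (x=7, y=7)
  Distance 9: (x=3, y=0), (x=4, y=1), (x=6, y=3), (x=7, y=4)  <- goal reached here
One shortest path (9 moves): (x=0, y=6) -> (x=1, y=6) -> (x=2, y=6) -> (x=3, y=6) -> (x=4, y=6) -> (x=5, y=6) -> (x=6, y=6) -> (x=6, y=5) -> (x=6, y=4) -> (x=7, y=4)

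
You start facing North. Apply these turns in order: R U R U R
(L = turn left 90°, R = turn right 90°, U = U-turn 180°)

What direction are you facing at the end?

Answer: Final heading: West

Derivation:
Start: North
  R (right (90° clockwise)) -> East
  U (U-turn (180°)) -> West
  R (right (90° clockwise)) -> North
  U (U-turn (180°)) -> South
  R (right (90° clockwise)) -> West
Final: West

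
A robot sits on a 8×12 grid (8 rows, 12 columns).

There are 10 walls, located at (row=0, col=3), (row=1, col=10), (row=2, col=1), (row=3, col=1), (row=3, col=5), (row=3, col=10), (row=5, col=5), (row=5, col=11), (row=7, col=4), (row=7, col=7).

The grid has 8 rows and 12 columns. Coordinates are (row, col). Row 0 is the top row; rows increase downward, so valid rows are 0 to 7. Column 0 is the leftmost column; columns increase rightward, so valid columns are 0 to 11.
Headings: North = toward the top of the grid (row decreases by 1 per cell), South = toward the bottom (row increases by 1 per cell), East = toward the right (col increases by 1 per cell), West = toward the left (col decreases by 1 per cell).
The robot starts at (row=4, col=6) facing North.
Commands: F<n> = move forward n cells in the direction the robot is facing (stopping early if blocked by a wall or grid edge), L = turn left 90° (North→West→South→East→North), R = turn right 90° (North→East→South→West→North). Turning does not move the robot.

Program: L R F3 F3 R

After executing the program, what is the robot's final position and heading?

Answer: Final position: (row=0, col=6), facing East

Derivation:
Start: (row=4, col=6), facing North
  L: turn left, now facing West
  R: turn right, now facing North
  F3: move forward 3, now at (row=1, col=6)
  F3: move forward 1/3 (blocked), now at (row=0, col=6)
  R: turn right, now facing East
Final: (row=0, col=6), facing East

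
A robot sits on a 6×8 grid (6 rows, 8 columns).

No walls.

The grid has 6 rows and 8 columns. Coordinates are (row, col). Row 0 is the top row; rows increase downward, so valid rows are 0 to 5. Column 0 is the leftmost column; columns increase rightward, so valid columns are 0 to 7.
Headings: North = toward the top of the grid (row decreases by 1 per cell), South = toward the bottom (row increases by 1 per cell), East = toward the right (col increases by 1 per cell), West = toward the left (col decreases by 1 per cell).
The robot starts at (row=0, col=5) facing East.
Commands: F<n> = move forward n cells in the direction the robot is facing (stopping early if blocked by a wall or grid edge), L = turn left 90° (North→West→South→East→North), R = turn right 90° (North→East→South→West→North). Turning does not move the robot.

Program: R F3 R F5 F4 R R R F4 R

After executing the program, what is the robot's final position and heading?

Answer: Final position: (row=5, col=0), facing West

Derivation:
Start: (row=0, col=5), facing East
  R: turn right, now facing South
  F3: move forward 3, now at (row=3, col=5)
  R: turn right, now facing West
  F5: move forward 5, now at (row=3, col=0)
  F4: move forward 0/4 (blocked), now at (row=3, col=0)
  R: turn right, now facing North
  R: turn right, now facing East
  R: turn right, now facing South
  F4: move forward 2/4 (blocked), now at (row=5, col=0)
  R: turn right, now facing West
Final: (row=5, col=0), facing West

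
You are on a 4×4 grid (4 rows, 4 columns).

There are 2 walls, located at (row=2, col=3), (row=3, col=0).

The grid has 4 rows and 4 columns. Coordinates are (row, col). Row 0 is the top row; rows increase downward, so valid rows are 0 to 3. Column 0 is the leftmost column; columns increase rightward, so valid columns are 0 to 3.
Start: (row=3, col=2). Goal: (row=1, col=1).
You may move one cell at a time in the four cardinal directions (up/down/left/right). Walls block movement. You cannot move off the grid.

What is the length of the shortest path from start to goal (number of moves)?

BFS from (row=3, col=2) until reaching (row=1, col=1):
  Distance 0: (row=3, col=2)
  Distance 1: (row=2, col=2), (row=3, col=1), (row=3, col=3)
  Distance 2: (row=1, col=2), (row=2, col=1)
  Distance 3: (row=0, col=2), (row=1, col=1), (row=1, col=3), (row=2, col=0)  <- goal reached here
One shortest path (3 moves): (row=3, col=2) -> (row=3, col=1) -> (row=2, col=1) -> (row=1, col=1)

Answer: Shortest path length: 3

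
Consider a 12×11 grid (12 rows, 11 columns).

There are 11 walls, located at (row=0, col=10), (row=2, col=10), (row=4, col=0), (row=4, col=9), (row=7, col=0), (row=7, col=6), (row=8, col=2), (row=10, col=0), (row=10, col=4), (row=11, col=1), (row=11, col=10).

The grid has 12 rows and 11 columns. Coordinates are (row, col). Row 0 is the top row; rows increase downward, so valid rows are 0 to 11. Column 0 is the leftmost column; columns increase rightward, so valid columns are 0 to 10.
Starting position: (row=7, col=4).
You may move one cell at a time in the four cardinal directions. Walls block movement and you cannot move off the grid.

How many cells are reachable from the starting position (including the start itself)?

Answer: Reachable cells: 120

Derivation:
BFS flood-fill from (row=7, col=4):
  Distance 0: (row=7, col=4)
  Distance 1: (row=6, col=4), (row=7, col=3), (row=7, col=5), (row=8, col=4)
  Distance 2: (row=5, col=4), (row=6, col=3), (row=6, col=5), (row=7, col=2), (row=8, col=3), (row=8, col=5), (row=9, col=4)
  Distance 3: (row=4, col=4), (row=5, col=3), (row=5, col=5), (row=6, col=2), (row=6, col=6), (row=7, col=1), (row=8, col=6), (row=9, col=3), (row=9, col=5)
  Distance 4: (row=3, col=4), (row=4, col=3), (row=4, col=5), (row=5, col=2), (row=5, col=6), (row=6, col=1), (row=6, col=7), (row=8, col=1), (row=8, col=7), (row=9, col=2), (row=9, col=6), (row=10, col=3), (row=10, col=5)
  Distance 5: (row=2, col=4), (row=3, col=3), (row=3, col=5), (row=4, col=2), (row=4, col=6), (row=5, col=1), (row=5, col=7), (row=6, col=0), (row=6, col=8), (row=7, col=7), (row=8, col=0), (row=8, col=8), (row=9, col=1), (row=9, col=7), (row=10, col=2), (row=10, col=6), (row=11, col=3), (row=11, col=5)
  Distance 6: (row=1, col=4), (row=2, col=3), (row=2, col=5), (row=3, col=2), (row=3, col=6), (row=4, col=1), (row=4, col=7), (row=5, col=0), (row=5, col=8), (row=6, col=9), (row=7, col=8), (row=8, col=9), (row=9, col=0), (row=9, col=8), (row=10, col=1), (row=10, col=7), (row=11, col=2), (row=11, col=4), (row=11, col=6)
  Distance 7: (row=0, col=4), (row=1, col=3), (row=1, col=5), (row=2, col=2), (row=2, col=6), (row=3, col=1), (row=3, col=7), (row=4, col=8), (row=5, col=9), (row=6, col=10), (row=7, col=9), (row=8, col=10), (row=9, col=9), (row=10, col=8), (row=11, col=7)
  Distance 8: (row=0, col=3), (row=0, col=5), (row=1, col=2), (row=1, col=6), (row=2, col=1), (row=2, col=7), (row=3, col=0), (row=3, col=8), (row=5, col=10), (row=7, col=10), (row=9, col=10), (row=10, col=9), (row=11, col=8)
  Distance 9: (row=0, col=2), (row=0, col=6), (row=1, col=1), (row=1, col=7), (row=2, col=0), (row=2, col=8), (row=3, col=9), (row=4, col=10), (row=10, col=10), (row=11, col=9)
  Distance 10: (row=0, col=1), (row=0, col=7), (row=1, col=0), (row=1, col=8), (row=2, col=9), (row=3, col=10)
  Distance 11: (row=0, col=0), (row=0, col=8), (row=1, col=9)
  Distance 12: (row=0, col=9), (row=1, col=10)
Total reachable: 120 (grid has 121 open cells total)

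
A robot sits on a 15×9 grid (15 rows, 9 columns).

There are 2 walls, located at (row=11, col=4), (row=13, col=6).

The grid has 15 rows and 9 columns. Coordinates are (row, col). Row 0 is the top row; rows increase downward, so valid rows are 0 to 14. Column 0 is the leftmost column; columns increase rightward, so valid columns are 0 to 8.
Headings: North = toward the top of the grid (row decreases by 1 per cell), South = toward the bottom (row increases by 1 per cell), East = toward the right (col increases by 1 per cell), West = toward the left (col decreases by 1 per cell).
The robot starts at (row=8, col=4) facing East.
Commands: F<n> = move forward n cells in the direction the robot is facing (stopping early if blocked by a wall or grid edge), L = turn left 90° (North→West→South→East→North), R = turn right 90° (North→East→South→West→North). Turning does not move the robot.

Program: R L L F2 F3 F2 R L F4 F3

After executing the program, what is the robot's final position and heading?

Start: (row=8, col=4), facing East
  R: turn right, now facing South
  L: turn left, now facing East
  L: turn left, now facing North
  F2: move forward 2, now at (row=6, col=4)
  F3: move forward 3, now at (row=3, col=4)
  F2: move forward 2, now at (row=1, col=4)
  R: turn right, now facing East
  L: turn left, now facing North
  F4: move forward 1/4 (blocked), now at (row=0, col=4)
  F3: move forward 0/3 (blocked), now at (row=0, col=4)
Final: (row=0, col=4), facing North

Answer: Final position: (row=0, col=4), facing North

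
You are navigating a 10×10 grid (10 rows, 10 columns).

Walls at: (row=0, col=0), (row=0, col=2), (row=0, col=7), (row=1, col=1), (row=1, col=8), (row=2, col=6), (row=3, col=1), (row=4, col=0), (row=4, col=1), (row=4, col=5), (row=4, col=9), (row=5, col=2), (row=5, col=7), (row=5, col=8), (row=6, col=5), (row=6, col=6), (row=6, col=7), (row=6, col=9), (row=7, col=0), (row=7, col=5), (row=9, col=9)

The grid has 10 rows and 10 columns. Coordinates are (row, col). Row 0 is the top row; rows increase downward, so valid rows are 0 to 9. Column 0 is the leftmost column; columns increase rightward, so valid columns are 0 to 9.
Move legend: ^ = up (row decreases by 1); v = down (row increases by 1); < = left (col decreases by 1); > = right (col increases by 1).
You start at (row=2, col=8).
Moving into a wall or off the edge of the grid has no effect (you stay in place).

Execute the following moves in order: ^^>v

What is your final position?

Start: (row=2, col=8)
  ^ (up): blocked, stay at (row=2, col=8)
  ^ (up): blocked, stay at (row=2, col=8)
  > (right): (row=2, col=8) -> (row=2, col=9)
  v (down): (row=2, col=9) -> (row=3, col=9)
Final: (row=3, col=9)

Answer: Final position: (row=3, col=9)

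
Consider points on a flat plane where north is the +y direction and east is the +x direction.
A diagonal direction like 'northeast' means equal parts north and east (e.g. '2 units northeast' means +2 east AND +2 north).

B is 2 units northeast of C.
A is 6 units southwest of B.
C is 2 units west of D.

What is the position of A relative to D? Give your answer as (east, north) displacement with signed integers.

Place D at the origin (east=0, north=0).
  C is 2 units west of D: delta (east=-2, north=+0); C at (east=-2, north=0).
  B is 2 units northeast of C: delta (east=+2, north=+2); B at (east=0, north=2).
  A is 6 units southwest of B: delta (east=-6, north=-6); A at (east=-6, north=-4).
Therefore A relative to D: (east=-6, north=-4).

Answer: A is at (east=-6, north=-4) relative to D.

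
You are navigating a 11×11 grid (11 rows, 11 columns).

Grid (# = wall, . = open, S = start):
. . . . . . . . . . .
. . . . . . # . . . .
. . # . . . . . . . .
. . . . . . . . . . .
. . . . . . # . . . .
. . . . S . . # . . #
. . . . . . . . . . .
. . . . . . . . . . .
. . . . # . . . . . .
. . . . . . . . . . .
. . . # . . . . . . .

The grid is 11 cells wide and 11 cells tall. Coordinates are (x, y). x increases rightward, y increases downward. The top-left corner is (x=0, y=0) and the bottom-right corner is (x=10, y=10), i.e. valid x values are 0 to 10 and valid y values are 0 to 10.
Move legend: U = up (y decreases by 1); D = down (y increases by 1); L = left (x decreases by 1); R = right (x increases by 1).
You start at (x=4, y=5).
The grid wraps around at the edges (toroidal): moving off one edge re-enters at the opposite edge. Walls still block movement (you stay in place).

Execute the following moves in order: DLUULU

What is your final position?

Start: (x=4, y=5)
  D (down): (x=4, y=5) -> (x=4, y=6)
  L (left): (x=4, y=6) -> (x=3, y=6)
  U (up): (x=3, y=6) -> (x=3, y=5)
  U (up): (x=3, y=5) -> (x=3, y=4)
  L (left): (x=3, y=4) -> (x=2, y=4)
  U (up): (x=2, y=4) -> (x=2, y=3)
Final: (x=2, y=3)

Answer: Final position: (x=2, y=3)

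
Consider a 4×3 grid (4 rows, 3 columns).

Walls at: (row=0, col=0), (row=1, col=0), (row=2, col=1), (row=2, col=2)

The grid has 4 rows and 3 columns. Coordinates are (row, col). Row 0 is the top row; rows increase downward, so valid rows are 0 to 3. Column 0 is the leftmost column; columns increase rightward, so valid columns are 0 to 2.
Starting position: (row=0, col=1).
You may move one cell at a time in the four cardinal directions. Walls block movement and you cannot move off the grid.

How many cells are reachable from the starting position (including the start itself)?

BFS flood-fill from (row=0, col=1):
  Distance 0: (row=0, col=1)
  Distance 1: (row=0, col=2), (row=1, col=1)
  Distance 2: (row=1, col=2)
Total reachable: 4 (grid has 8 open cells total)

Answer: Reachable cells: 4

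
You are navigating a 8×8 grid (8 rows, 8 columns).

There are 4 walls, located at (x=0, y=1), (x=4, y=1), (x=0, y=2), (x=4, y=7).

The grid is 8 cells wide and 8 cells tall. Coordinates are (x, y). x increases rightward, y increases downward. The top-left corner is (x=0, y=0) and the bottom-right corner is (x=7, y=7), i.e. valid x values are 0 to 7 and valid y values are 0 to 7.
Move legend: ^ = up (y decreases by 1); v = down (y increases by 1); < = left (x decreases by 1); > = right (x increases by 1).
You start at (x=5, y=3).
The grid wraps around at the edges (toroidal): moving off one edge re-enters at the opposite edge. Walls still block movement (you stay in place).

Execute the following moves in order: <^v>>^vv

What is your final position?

Answer: Final position: (x=6, y=4)

Derivation:
Start: (x=5, y=3)
  < (left): (x=5, y=3) -> (x=4, y=3)
  ^ (up): (x=4, y=3) -> (x=4, y=2)
  v (down): (x=4, y=2) -> (x=4, y=3)
  > (right): (x=4, y=3) -> (x=5, y=3)
  > (right): (x=5, y=3) -> (x=6, y=3)
  ^ (up): (x=6, y=3) -> (x=6, y=2)
  v (down): (x=6, y=2) -> (x=6, y=3)
  v (down): (x=6, y=3) -> (x=6, y=4)
Final: (x=6, y=4)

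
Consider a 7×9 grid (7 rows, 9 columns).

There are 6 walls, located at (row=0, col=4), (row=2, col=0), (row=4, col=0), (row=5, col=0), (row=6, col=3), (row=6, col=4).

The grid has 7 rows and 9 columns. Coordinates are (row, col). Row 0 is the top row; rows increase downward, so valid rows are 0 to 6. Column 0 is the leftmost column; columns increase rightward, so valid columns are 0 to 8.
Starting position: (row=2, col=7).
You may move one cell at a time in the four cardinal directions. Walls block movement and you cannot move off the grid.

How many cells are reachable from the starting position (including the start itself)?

BFS flood-fill from (row=2, col=7):
  Distance 0: (row=2, col=7)
  Distance 1: (row=1, col=7), (row=2, col=6), (row=2, col=8), (row=3, col=7)
  Distance 2: (row=0, col=7), (row=1, col=6), (row=1, col=8), (row=2, col=5), (row=3, col=6), (row=3, col=8), (row=4, col=7)
  Distance 3: (row=0, col=6), (row=0, col=8), (row=1, col=5), (row=2, col=4), (row=3, col=5), (row=4, col=6), (row=4, col=8), (row=5, col=7)
  Distance 4: (row=0, col=5), (row=1, col=4), (row=2, col=3), (row=3, col=4), (row=4, col=5), (row=5, col=6), (row=5, col=8), (row=6, col=7)
  Distance 5: (row=1, col=3), (row=2, col=2), (row=3, col=3), (row=4, col=4), (row=5, col=5), (row=6, col=6), (row=6, col=8)
  Distance 6: (row=0, col=3), (row=1, col=2), (row=2, col=1), (row=3, col=2), (row=4, col=3), (row=5, col=4), (row=6, col=5)
  Distance 7: (row=0, col=2), (row=1, col=1), (row=3, col=1), (row=4, col=2), (row=5, col=3)
  Distance 8: (row=0, col=1), (row=1, col=0), (row=3, col=0), (row=4, col=1), (row=5, col=2)
  Distance 9: (row=0, col=0), (row=5, col=1), (row=6, col=2)
  Distance 10: (row=6, col=1)
  Distance 11: (row=6, col=0)
Total reachable: 57 (grid has 57 open cells total)

Answer: Reachable cells: 57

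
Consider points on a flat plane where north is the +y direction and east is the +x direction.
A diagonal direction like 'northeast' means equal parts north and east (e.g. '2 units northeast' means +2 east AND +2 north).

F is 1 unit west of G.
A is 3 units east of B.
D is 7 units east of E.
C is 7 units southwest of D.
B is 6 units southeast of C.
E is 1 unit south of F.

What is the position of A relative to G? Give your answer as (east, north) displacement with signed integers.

Place G at the origin (east=0, north=0).
  F is 1 unit west of G: delta (east=-1, north=+0); F at (east=-1, north=0).
  E is 1 unit south of F: delta (east=+0, north=-1); E at (east=-1, north=-1).
  D is 7 units east of E: delta (east=+7, north=+0); D at (east=6, north=-1).
  C is 7 units southwest of D: delta (east=-7, north=-7); C at (east=-1, north=-8).
  B is 6 units southeast of C: delta (east=+6, north=-6); B at (east=5, north=-14).
  A is 3 units east of B: delta (east=+3, north=+0); A at (east=8, north=-14).
Therefore A relative to G: (east=8, north=-14).

Answer: A is at (east=8, north=-14) relative to G.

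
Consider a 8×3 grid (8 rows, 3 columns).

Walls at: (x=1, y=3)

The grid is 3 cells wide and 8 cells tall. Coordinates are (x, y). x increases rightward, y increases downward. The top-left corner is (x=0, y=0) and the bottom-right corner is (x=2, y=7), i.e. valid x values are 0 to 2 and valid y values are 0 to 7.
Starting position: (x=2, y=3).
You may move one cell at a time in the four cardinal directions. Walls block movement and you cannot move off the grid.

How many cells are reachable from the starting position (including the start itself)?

BFS flood-fill from (x=2, y=3):
  Distance 0: (x=2, y=3)
  Distance 1: (x=2, y=2), (x=2, y=4)
  Distance 2: (x=2, y=1), (x=1, y=2), (x=1, y=4), (x=2, y=5)
  Distance 3: (x=2, y=0), (x=1, y=1), (x=0, y=2), (x=0, y=4), (x=1, y=5), (x=2, y=6)
  Distance 4: (x=1, y=0), (x=0, y=1), (x=0, y=3), (x=0, y=5), (x=1, y=6), (x=2, y=7)
  Distance 5: (x=0, y=0), (x=0, y=6), (x=1, y=7)
  Distance 6: (x=0, y=7)
Total reachable: 23 (grid has 23 open cells total)

Answer: Reachable cells: 23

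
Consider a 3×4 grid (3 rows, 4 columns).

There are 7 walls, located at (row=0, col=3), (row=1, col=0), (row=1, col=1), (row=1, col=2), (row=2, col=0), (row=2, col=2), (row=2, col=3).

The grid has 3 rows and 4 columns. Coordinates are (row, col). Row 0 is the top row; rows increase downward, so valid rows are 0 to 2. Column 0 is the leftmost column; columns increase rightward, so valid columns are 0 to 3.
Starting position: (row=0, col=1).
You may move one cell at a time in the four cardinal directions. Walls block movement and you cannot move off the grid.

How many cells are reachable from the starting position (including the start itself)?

Answer: Reachable cells: 3

Derivation:
BFS flood-fill from (row=0, col=1):
  Distance 0: (row=0, col=1)
  Distance 1: (row=0, col=0), (row=0, col=2)
Total reachable: 3 (grid has 5 open cells total)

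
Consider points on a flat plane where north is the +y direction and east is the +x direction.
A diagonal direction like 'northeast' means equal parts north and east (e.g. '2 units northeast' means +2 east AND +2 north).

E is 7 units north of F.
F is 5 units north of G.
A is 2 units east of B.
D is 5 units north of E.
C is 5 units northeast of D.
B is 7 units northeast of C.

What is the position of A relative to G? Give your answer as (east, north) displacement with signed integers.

Place G at the origin (east=0, north=0).
  F is 5 units north of G: delta (east=+0, north=+5); F at (east=0, north=5).
  E is 7 units north of F: delta (east=+0, north=+7); E at (east=0, north=12).
  D is 5 units north of E: delta (east=+0, north=+5); D at (east=0, north=17).
  C is 5 units northeast of D: delta (east=+5, north=+5); C at (east=5, north=22).
  B is 7 units northeast of C: delta (east=+7, north=+7); B at (east=12, north=29).
  A is 2 units east of B: delta (east=+2, north=+0); A at (east=14, north=29).
Therefore A relative to G: (east=14, north=29).

Answer: A is at (east=14, north=29) relative to G.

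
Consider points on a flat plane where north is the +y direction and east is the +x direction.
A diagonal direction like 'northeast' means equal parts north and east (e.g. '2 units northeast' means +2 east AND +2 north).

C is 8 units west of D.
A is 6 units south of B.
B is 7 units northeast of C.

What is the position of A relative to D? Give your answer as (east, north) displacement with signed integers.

Place D at the origin (east=0, north=0).
  C is 8 units west of D: delta (east=-8, north=+0); C at (east=-8, north=0).
  B is 7 units northeast of C: delta (east=+7, north=+7); B at (east=-1, north=7).
  A is 6 units south of B: delta (east=+0, north=-6); A at (east=-1, north=1).
Therefore A relative to D: (east=-1, north=1).

Answer: A is at (east=-1, north=1) relative to D.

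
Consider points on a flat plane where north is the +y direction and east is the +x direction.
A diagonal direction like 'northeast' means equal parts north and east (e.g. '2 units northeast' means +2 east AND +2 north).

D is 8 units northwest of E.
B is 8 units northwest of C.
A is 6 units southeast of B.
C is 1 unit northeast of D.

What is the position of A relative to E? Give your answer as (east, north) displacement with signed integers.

Answer: A is at (east=-9, north=11) relative to E.

Derivation:
Place E at the origin (east=0, north=0).
  D is 8 units northwest of E: delta (east=-8, north=+8); D at (east=-8, north=8).
  C is 1 unit northeast of D: delta (east=+1, north=+1); C at (east=-7, north=9).
  B is 8 units northwest of C: delta (east=-8, north=+8); B at (east=-15, north=17).
  A is 6 units southeast of B: delta (east=+6, north=-6); A at (east=-9, north=11).
Therefore A relative to E: (east=-9, north=11).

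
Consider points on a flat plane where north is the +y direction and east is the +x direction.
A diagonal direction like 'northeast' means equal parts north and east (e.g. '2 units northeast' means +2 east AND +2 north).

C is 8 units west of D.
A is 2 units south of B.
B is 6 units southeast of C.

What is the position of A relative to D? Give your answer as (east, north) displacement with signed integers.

Answer: A is at (east=-2, north=-8) relative to D.

Derivation:
Place D at the origin (east=0, north=0).
  C is 8 units west of D: delta (east=-8, north=+0); C at (east=-8, north=0).
  B is 6 units southeast of C: delta (east=+6, north=-6); B at (east=-2, north=-6).
  A is 2 units south of B: delta (east=+0, north=-2); A at (east=-2, north=-8).
Therefore A relative to D: (east=-2, north=-8).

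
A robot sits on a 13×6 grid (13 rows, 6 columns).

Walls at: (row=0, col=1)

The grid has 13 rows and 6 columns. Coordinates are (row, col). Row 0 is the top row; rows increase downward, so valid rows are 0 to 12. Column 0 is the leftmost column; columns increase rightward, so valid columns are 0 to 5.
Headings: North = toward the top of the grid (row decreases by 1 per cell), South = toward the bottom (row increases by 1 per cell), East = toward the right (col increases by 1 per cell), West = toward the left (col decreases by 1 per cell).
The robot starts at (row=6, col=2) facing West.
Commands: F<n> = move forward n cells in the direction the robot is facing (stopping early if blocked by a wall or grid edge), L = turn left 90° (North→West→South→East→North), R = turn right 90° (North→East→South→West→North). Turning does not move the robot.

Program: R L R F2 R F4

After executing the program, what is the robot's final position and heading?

Answer: Final position: (row=4, col=5), facing East

Derivation:
Start: (row=6, col=2), facing West
  R: turn right, now facing North
  L: turn left, now facing West
  R: turn right, now facing North
  F2: move forward 2, now at (row=4, col=2)
  R: turn right, now facing East
  F4: move forward 3/4 (blocked), now at (row=4, col=5)
Final: (row=4, col=5), facing East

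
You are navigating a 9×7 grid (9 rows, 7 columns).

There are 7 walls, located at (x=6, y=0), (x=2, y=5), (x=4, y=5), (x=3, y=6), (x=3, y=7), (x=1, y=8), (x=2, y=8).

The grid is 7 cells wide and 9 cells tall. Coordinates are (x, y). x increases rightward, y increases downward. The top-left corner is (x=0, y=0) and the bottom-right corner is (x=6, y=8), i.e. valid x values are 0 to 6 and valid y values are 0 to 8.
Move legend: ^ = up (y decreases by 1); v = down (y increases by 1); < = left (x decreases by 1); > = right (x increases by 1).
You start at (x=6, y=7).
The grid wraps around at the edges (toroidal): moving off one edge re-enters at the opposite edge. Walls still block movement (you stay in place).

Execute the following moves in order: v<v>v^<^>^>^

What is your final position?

Answer: Final position: (x=6, y=6)

Derivation:
Start: (x=6, y=7)
  v (down): (x=6, y=7) -> (x=6, y=8)
  < (left): (x=6, y=8) -> (x=5, y=8)
  v (down): (x=5, y=8) -> (x=5, y=0)
  > (right): blocked, stay at (x=5, y=0)
  v (down): (x=5, y=0) -> (x=5, y=1)
  ^ (up): (x=5, y=1) -> (x=5, y=0)
  < (left): (x=5, y=0) -> (x=4, y=0)
  ^ (up): (x=4, y=0) -> (x=4, y=8)
  > (right): (x=4, y=8) -> (x=5, y=8)
  ^ (up): (x=5, y=8) -> (x=5, y=7)
  > (right): (x=5, y=7) -> (x=6, y=7)
  ^ (up): (x=6, y=7) -> (x=6, y=6)
Final: (x=6, y=6)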